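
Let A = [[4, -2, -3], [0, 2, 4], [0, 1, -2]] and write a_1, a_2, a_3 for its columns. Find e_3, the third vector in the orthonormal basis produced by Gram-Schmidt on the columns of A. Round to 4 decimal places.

e_3 = (0.0000, 0.4472, -0.8944)

a_1 = (4, 0, 0); ‖a_1‖ = 4.0000, so e_1 = (1.0000, 0.0000, 0.0000).
e_1·a_2 = 1.0000·(-2) + 0.0000·2 + 0.0000·1 = -2.0000.
u_2 = a_2 + 2.0000·e_1 = (0.0000, 2.0000, 1.0000).
‖u_2‖ = 2.2361, so e_2 = (0.0000, 0.8944, 0.4472).
e_1·a_3 = 1.0000·(-3) + 0.0000·4 + 0.0000·(-2) = -3.0000; e_2·a_3 = 0.0000·(-3) + 0.8944·4 + 0.4472·(-2) = 2.6833.
u_3 = a_3 + 3.0000·e_1 − 2.6833·e_2 = (0.0000, 1.6000, -3.2000).
‖u_3‖ = 3.5777, so e_3 = (0.0000, 0.4472, -0.8944).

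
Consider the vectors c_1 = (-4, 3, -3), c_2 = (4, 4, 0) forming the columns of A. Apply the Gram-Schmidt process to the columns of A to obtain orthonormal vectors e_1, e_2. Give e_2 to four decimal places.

e_2 = (0.6286, 0.7752, -0.0629)

c_1 = (-4, 3, -3); ‖c_1‖ = 5.8310, so e_1 = (-0.6860, 0.5145, -0.5145).
e_1·c_2 = (-0.6860)·4 + 0.5145·4 + (-0.5145)·0 = -0.6860.
u_2 = c_2 + 0.6860·e_1 = (3.5294, 4.3529, -0.3529).
‖u_2‖ = 5.6151, so e_2 = (0.6286, 0.7752, -0.0629).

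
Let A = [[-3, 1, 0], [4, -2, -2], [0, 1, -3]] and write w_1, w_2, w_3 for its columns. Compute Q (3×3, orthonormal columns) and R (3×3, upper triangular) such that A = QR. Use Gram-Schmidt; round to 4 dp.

w_1 = (-3, 4, 0); ‖w_1‖ = 5.0000, so q_1 = (-0.6000, 0.8000, 0.0000).
q_1·w_2 = (-0.6000)·1 + 0.8000·(-2) + 0.0000·1 = -2.2000.
u_2 = w_2 + 2.2000·q_1 = (-0.3200, -0.2400, 1.0000).
‖u_2‖ = 1.0770, so q_2 = (-0.2971, -0.2228, 0.9285).
q_1·w_3 = (-0.6000)·0 + 0.8000·(-2) + 0.0000·(-3) = -1.6000; q_2·w_3 = (-0.2971)·0 + (-0.2228)·(-2) + 0.9285·(-3) = -2.3398.
u_3 = w_3 + 1.6000·q_1 + 2.3398·q_2 = (-1.6552, -1.2414, -0.8276).
‖u_3‖ = 2.2283, so q_3 = (-0.7428, -0.5571, -0.3714).

Q = [[-0.6000, -0.2971, -0.7428], [0.8000, -0.2228, -0.5571], [0.0000, 0.9285, -0.3714]], R = [[5.0000, -2.2000, -1.6000], [0.0000, 1.0770, -2.3398], [0.0000, 0.0000, 2.2283]]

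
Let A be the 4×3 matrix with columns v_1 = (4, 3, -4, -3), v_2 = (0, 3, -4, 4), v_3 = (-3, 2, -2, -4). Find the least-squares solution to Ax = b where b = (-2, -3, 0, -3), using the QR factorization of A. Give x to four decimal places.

e_1 = v_1/‖v_1‖ = (4, 3, -4, -3)/7.0711 = (0.5657, 0.4243, -0.5657, -0.4243).
r_{12} = e_1·v_2 = 1.8385.
u_2 = v_2 − 1.8385·e_1 = (-1.0400, 2.2200, -2.9600, 4.7800).
‖u_2‖ = 6.1335, so e_2 = (-0.1696, 0.3619, -0.4826, 0.7793).
r_{13} = e_1·v_3 = 1.9799; r_{23} = e_2·v_3 = -0.9195.
u_3 = v_3 − 1.9799·e_1 + 0.9195·e_2 = (-4.2759, 1.4928, -1.3238, -2.4434).
‖u_3‖ = 5.3136, so e_3 = (-0.8047, 0.2809, -0.2491, -0.4598).
Qᵀb = (-1.1314, -3.0847, 2.1461).
Back-substitute: x_3 = 2.1461/5.3136 = 0.4039.
x_2 = (-3.0847 + 0.9195·0.4039)/6.1335 = -0.4424.
x_1 = (-1.1314 − 1.8385·(-0.4424) − 1.9799·0.4039)/7.0711 = -0.1581.

x = (-0.1581, -0.4424, 0.4039)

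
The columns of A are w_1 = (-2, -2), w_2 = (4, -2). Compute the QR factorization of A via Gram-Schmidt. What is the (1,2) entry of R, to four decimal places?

w_1 = (-2, -2); ‖w_1‖ = 2.8284, so e_1 = (-0.7071, -0.7071).
r_{12} = e_1·w_2 = -1.4142.

r_{12} = -1.4142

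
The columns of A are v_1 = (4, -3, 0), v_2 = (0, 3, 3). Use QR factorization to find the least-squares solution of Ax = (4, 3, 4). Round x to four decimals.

x = (0.8537, 1.5935)

e_1 = v_1/‖v_1‖ = (4, -3, 0)/5.0000 = (0.8000, -0.6000, 0.0000).
r_{12} = e_1·v_2 = -1.8000.
u_2 = v_2 + 1.8000·e_1 = (1.4400, 1.9200, 3.0000).
‖u_2‖ = 3.8419, so e_2 = (0.3748, 0.4998, 0.7809).
Qᵀb = (1.4000, 6.1220).
Back-substitute: x_2 = 6.1220/3.8419 = 1.5935.
x_1 = (1.4000 + 1.8000·1.5935)/5.0000 = 0.8537.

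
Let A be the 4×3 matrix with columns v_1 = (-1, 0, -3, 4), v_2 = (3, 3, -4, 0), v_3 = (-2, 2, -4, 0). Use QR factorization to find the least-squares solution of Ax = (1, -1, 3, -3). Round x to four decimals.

v_1 = (-1, 0, -3, 4); ‖v_1‖ = 5.0990, so q_1 = (-0.1961, 0.0000, -0.5883, 0.7845).
q_1·v_2 = (-0.1961)·3 + 0.0000·3 + (-0.5883)·(-4) + 0.7845·0 = 1.7650.
u_2 = v_2 − 1.7650·q_1 = (3.3462, 3.0000, -2.9615, -1.3846).
‖u_2‖ = 5.5574, so q_2 = (0.6021, 0.5398, -0.5329, -0.2491).
q_1·v_3 = (-0.1961)·(-2) + 0.0000·2 + (-0.5883)·(-4) + 0.7845·0 = 2.7456; q_2·v_3 = 0.6021·(-2) + 0.5398·2 + (-0.5329)·(-4) + (-0.2491)·0 = 2.0070.
u_3 = v_3 − 2.7456·q_1 − 2.0070·q_2 = (-2.6700, 0.9166, -1.3151, -1.6538).
‖u_3‖ = 3.5261, so q_3 = (-0.7572, 0.2599, -0.3730, -0.4690).
Qᵀb = (-4.3146, -0.7890, -0.7290).
Back-substitute: x_3 = -0.7290/3.5261 = -0.2067.
x_2 = (-0.7890 − 2.0070·(-0.2067))/5.5574 = -0.0673.
x_1 = (-4.3146 − 1.7650·(-0.0673) − 2.7456·(-0.2067))/5.0990 = -0.7115.

x = (-0.7115, -0.0673, -0.2067)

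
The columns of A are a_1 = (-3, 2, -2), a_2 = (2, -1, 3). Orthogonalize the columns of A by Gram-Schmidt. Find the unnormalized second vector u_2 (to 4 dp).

a_1 = (-3, 2, -2); ‖a_1‖ = 4.1231, so e_1 = (-0.7276, 0.4851, -0.4851).
e_1·a_2 = (-0.7276)·2 + 0.4851·(-1) + (-0.4851)·3 = -3.3955.
u_2 = a_2 + 3.3955·e_1 = (-0.4706, 0.6471, 1.3529).

u_2 = (-0.4706, 0.6471, 1.3529)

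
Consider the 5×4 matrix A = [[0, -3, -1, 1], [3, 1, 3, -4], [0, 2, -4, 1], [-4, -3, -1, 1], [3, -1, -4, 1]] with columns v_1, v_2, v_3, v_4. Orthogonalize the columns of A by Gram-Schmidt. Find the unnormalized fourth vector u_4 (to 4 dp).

v_1 = (0, 3, 0, -4, 3); ‖v_1‖ = 5.8310, so e_1 = (0.0000, 0.5145, 0.0000, -0.6860, 0.5145).
e_1·v_2 = 0.0000·(-3) + 0.5145·1 + 0.0000·2 + (-0.6860)·(-3) + 0.5145·(-1) = 2.0580.
u_2 = v_2 − 2.0580·e_1 = (-3.0000, -0.0588, 2.0000, -1.5882, -2.0588).
‖u_2‖ = 4.4458, so e_2 = (-0.6748, -0.0132, 0.4499, -0.3572, -0.4631).
e_1·v_3 = 0.0000·(-1) + 0.5145·3 + 0.0000·(-4) + (-0.6860)·(-1) + 0.5145·(-4) = 0.1715; e_2·v_3 = (-0.6748)·(-1) + (-0.0132)·3 + 0.4499·(-4) + (-0.3572)·(-1) + (-0.4631)·(-4) = 1.0453.
u_3 = v_3 − 0.1715·e_1 − 1.0453·e_2 = (-0.2946, 2.9256, -4.4702, -0.5089, -3.6042).
‖u_3‖ = 6.4713, so e_3 = (-0.0455, 0.4521, -0.6908, -0.0786, -0.5569).
e_1·v_4 = 0.0000·1 + 0.5145·(-4) + 0.0000·1 + (-0.6860)·1 + 0.5145·1 = -2.2295; e_2·v_4 = (-0.6748)·1 + (-0.0132)·(-4) + 0.4499·1 + (-0.3572)·1 + (-0.4631)·1 = -0.9924; e_3·v_4 = (-0.0455)·1 + 0.4521·(-4) + (-0.6908)·1 + (-0.0786)·1 + (-0.5569)·1 = -3.1802.
u_4 = v_4 + 2.2295·e_1 + 0.9924·e_2 + 3.1802·e_3 = (0.1856, -1.4283, -0.7504, -1.1340, -0.0837).

u_4 = (0.1856, -1.4283, -0.7504, -1.1340, -0.0837)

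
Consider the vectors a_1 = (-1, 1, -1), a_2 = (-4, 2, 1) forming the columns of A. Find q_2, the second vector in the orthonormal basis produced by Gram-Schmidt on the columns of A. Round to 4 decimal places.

a_1 = (-1, 1, -1); ‖a_1‖ = 1.7321, so q_1 = (-0.5774, 0.5774, -0.5774).
q_1·a_2 = (-0.5774)·(-4) + 0.5774·2 + (-0.5774)·1 = 2.8868.
u_2 = a_2 − 2.8868·q_1 = (-2.3333, 0.3333, 2.6667).
‖u_2‖ = 3.5590, so q_2 = (-0.6556, 0.0937, 0.7493).

q_2 = (-0.6556, 0.0937, 0.7493)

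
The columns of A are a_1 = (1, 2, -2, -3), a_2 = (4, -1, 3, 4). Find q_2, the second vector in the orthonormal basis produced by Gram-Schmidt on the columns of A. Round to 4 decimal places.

a_1 = (1, 2, -2, -3); ‖a_1‖ = 4.2426, so q_1 = (0.2357, 0.4714, -0.4714, -0.7071).
q_1·a_2 = 0.2357·4 + 0.4714·(-1) + (-0.4714)·3 + (-0.7071)·4 = -3.7712.
u_2 = a_2 + 3.7712·q_1 = (4.8889, 0.7778, 1.2222, 1.3333).
‖u_2‖ = 5.2705, so q_2 = (0.9276, 0.1476, 0.2319, 0.2530).

q_2 = (0.9276, 0.1476, 0.2319, 0.2530)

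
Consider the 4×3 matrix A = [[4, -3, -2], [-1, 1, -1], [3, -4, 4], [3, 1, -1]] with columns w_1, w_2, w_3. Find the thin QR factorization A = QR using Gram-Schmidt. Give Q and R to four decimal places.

q_1 = w_1/‖w_1‖ = (4, -1, 3, 3)/5.9161 = (0.6761, -0.1690, 0.5071, 0.5071).
r_{12} = q_1·w_2 = -3.7187.
u_2 = w_2 + 3.7187·q_1 = (-0.4857, 0.3714, -2.1143, 2.8857).
‖u_2‖ = 3.6292, so q_2 = (-0.1338, 0.1023, -0.5826, 0.7951).
r_{13} = q_1·w_3 = 0.3381; r_{23} = q_2·w_3 = -2.9601.
u_3 = w_3 − 0.3381·q_1 + 2.9601·q_2 = (-2.6247, -0.6399, 2.1041, 1.1822).
‖u_3‖ = 3.6227, so q_3 = (-0.7245, -0.1766, 0.5808, 0.3263).

Q = [[0.6761, -0.1338, -0.7245], [-0.1690, 0.1023, -0.1766], [0.5071, -0.5826, 0.5808], [0.5071, 0.7951, 0.3263]], R = [[5.9161, -3.7187, 0.3381], [0.0000, 3.6292, -2.9601], [0.0000, 0.0000, 3.6227]]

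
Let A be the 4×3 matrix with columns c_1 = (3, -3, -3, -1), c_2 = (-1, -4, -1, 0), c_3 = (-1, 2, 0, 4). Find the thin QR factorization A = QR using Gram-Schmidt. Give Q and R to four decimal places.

Q = [[0.5669, -0.6375, 0.0361], [-0.5669, -0.7570, 0.0794], [-0.5669, 0.0797, -0.3537], [-0.1890, 0.1195, 0.9313]], R = [[5.2915, 2.2678, -2.4568], [0.0000, 3.5857, -0.3984], [0.0000, 0.0000, 3.8478]]

c_1 = (3, -3, -3, -1); ‖c_1‖ = 5.2915, so q_1 = (0.5669, -0.5669, -0.5669, -0.1890).
q_1·c_2 = 0.5669·(-1) + (-0.5669)·(-4) + (-0.5669)·(-1) + (-0.1890)·0 = 2.2678.
u_2 = c_2 − 2.2678·q_1 = (-2.2857, -2.7143, 0.2857, 0.4286).
‖u_2‖ = 3.5857, so q_2 = (-0.6375, -0.7570, 0.0797, 0.1195).
q_1·c_3 = 0.5669·(-1) + (-0.5669)·2 + (-0.5669)·0 + (-0.1890)·4 = -2.4568; q_2·c_3 = (-0.6375)·(-1) + (-0.7570)·2 + 0.0797·0 + 0.1195·4 = -0.3984.
u_3 = c_3 + 2.4568·q_1 + 0.3984·q_2 = (0.1389, 0.3056, -1.3611, 3.5833).
‖u_3‖ = 3.8478, so q_3 = (0.0361, 0.0794, -0.3537, 0.9313).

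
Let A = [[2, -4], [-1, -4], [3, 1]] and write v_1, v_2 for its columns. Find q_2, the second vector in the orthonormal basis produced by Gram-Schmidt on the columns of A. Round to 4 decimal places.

v_1 = (2, -1, 3); ‖v_1‖ = 3.7417, so q_1 = (0.5345, -0.2673, 0.8018).
q_1·v_2 = 0.5345·(-4) + (-0.2673)·(-4) + 0.8018·1 = -0.2673.
u_2 = v_2 + 0.2673·q_1 = (-3.8571, -4.0714, 1.2143).
‖u_2‖ = 5.7383, so q_2 = (-0.6722, -0.7095, 0.2116).

q_2 = (-0.6722, -0.7095, 0.2116)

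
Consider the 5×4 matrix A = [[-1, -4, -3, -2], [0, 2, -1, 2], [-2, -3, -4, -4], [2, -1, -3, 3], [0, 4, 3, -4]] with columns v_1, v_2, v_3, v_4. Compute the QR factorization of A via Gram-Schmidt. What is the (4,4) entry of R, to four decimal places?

v_1 = (-1, 0, -2, 2, 0); ‖v_1‖ = 3.0000, so e_1 = (-0.3333, 0.0000, -0.6667, 0.6667, 0.0000).
e_1·v_2 = (-0.3333)·(-4) + 0.0000·2 + (-0.6667)·(-3) + 0.6667·(-1) + 0.0000·4 = 2.6667.
u_2 = v_2 − 2.6667·e_1 = (-3.1111, 2.0000, -1.2222, -2.7778, 4.0000).
‖u_2‖ = 6.2361, so e_2 = (-0.4989, 0.3207, -0.1960, -0.4454, 0.6414).
e_1·v_3 = (-0.3333)·(-3) + 0.0000·(-1) + (-0.6667)·(-4) + 0.6667·(-3) + 0.0000·3 = 1.6667; e_2·v_3 = (-0.4989)·(-3) + 0.3207·(-1) + (-0.1960)·(-4) + (-0.4454)·(-3) + 0.6414·3 = 5.2205.
u_3 = v_3 − 1.6667·e_1 − 5.2205·e_2 = (0.1600, -2.6743, -1.8657, -1.7857, -0.3486).
‖u_3‖ = 3.7375, so e_3 = (0.0428, -0.7155, -0.4992, -0.4778, -0.0933).
e_1·v_4 = (-0.3333)·(-2) + 0.0000·2 + (-0.6667)·(-4) + 0.6667·3 + 0.0000·(-4) = 5.3333; e_2·v_4 = (-0.4989)·(-2) + 0.3207·2 + (-0.1960)·(-4) + (-0.4454)·3 + 0.6414·(-4) = -1.4788; e_3·v_4 = 0.0428·(-2) + (-0.7155)·2 + (-0.4992)·(-4) + (-0.4778)·3 + (-0.0933)·(-4) = -0.5802.
u_4 = v_4 − 5.3333·e_1 + 1.4788·e_2 + 0.5802·e_3 = (-0.9352, 2.0591, -1.0239, -1.4915, -3.1055).
r_{44} = ‖u_4‖ = 4.2464.

r_{44} = 4.2464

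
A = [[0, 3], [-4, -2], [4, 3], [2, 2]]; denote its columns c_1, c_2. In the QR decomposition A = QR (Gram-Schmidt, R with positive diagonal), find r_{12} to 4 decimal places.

r_{12} = 4.0000

c_1 = (0, -4, 4, 2); ‖c_1‖ = 6.0000, so q_1 = (0.0000, -0.6667, 0.6667, 0.3333).
r_{12} = q_1·c_2 = 4.0000.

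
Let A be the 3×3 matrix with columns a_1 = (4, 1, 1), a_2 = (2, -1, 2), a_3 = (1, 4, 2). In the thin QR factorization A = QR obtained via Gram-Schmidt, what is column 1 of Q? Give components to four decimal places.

a_1 = (4, 1, 1); ‖a_1‖ = 4.2426, so q_1 = (0.9428, 0.2357, 0.2357).

q_1 = (0.9428, 0.2357, 0.2357)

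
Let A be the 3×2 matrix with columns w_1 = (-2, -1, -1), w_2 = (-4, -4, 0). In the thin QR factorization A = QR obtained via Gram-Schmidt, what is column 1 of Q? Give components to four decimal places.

e_1 = (-0.8165, -0.4082, -0.4082)

w_1 = (-2, -1, -1); ‖w_1‖ = 2.4495, so e_1 = (-0.8165, -0.4082, -0.4082).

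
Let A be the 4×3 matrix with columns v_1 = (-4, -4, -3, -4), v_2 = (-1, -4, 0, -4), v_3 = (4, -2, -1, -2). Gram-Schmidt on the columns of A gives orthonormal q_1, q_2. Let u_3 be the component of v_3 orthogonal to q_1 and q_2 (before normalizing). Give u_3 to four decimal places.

q_1 = v_1/‖v_1‖ = (-4, -4, -3, -4)/7.5498 = (-0.5298, -0.5298, -0.3974, -0.5298).
r_{12} = q_1·v_2 = 4.7683.
u_2 = v_2 − 4.7683·q_1 = (1.5263, -1.4737, 1.8947, -1.4737).
‖u_2‖ = 3.2036, so q_2 = (0.4764, -0.4600, 0.5914, -0.4600).
r_{13} = q_1·v_3 = 0.3974; r_{23} = q_2·v_3 = 3.1543.
u_3 = v_3 − 0.3974·q_1 − 3.1543·q_2 = (2.7077, -0.3385, -2.7077, -0.3385).

u_3 = (2.7077, -0.3385, -2.7077, -0.3385)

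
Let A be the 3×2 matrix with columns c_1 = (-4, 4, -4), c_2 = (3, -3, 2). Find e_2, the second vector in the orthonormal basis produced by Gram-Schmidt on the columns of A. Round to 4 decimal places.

c_1 = (-4, 4, -4); ‖c_1‖ = 6.9282, so e_1 = (-0.5774, 0.5774, -0.5774).
e_1·c_2 = (-0.5774)·3 + 0.5774·(-3) + (-0.5774)·2 = -4.6188.
u_2 = c_2 + 4.6188·e_1 = (0.3333, -0.3333, -0.6667).
‖u_2‖ = 0.8165, so e_2 = (0.4082, -0.4082, -0.8165).

e_2 = (0.4082, -0.4082, -0.8165)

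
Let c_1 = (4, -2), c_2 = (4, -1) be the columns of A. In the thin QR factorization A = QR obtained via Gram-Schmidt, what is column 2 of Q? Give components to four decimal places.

q_1 = c_1/‖c_1‖ = (4, -2)/4.4721 = (0.8944, -0.4472).
r_{12} = q_1·c_2 = 4.0249.
u_2 = c_2 − 4.0249·q_1 = (0.4000, 0.8000).
‖u_2‖ = 0.8944, so q_2 = (0.4472, 0.8944).

q_2 = (0.4472, 0.8944)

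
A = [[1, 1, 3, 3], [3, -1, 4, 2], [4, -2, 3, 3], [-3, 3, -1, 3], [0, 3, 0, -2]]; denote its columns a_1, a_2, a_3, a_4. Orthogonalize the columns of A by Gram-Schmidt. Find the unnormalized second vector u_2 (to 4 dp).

a_1 = (1, 3, 4, -3, 0); ‖a_1‖ = 5.9161, so q_1 = (0.1690, 0.5071, 0.6761, -0.5071, 0.0000).
q_1·a_2 = 0.1690·1 + 0.5071·(-1) + 0.6761·(-2) + (-0.5071)·3 + 0.0000·3 = -3.2116.
u_2 = a_2 + 3.2116·q_1 = (1.5429, 0.6286, 0.1714, 1.3714, 3.0000).

u_2 = (1.5429, 0.6286, 0.1714, 1.3714, 3.0000)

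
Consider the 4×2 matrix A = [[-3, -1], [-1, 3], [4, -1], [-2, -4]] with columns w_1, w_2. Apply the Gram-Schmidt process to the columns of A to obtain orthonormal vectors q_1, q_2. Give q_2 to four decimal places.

w_1 = (-3, -1, 4, -2); ‖w_1‖ = 5.4772, so q_1 = (-0.5477, -0.1826, 0.7303, -0.3651).
q_1·w_2 = (-0.5477)·(-1) + (-0.1826)·3 + 0.7303·(-1) + (-0.3651)·(-4) = 0.7303.
u_2 = w_2 − 0.7303·q_1 = (-0.6000, 3.1333, -1.5333, -3.7333).
‖u_2‖ = 5.1446, so q_2 = (-0.1166, 0.6091, -0.2980, -0.7257).

q_2 = (-0.1166, 0.6091, -0.2980, -0.7257)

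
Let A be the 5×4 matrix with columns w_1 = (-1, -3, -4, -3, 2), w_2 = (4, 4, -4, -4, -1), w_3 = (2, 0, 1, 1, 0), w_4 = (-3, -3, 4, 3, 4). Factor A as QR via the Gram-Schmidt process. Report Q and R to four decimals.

Q = [[-0.1601, 0.5387, 0.8228, -0.0593], [-0.4804, 0.6036, -0.4434, 0.3953], [-0.6405, -0.3764, 0.0954, 0.2562], [-0.4804, -0.4089, 0.2180, -0.1376], [0.3203, -0.1915, 0.2641, 0.8693]], R = [[6.2450, 1.6013, -1.4412, -0.8006], [0.0000, 7.9016, 0.2921, -6.9249], [0.0000, 0.0000, 1.9590, 0.9538], [0.0000, 0.0000, 0.0000, 3.0814]]

w_1 = (-1, -3, -4, -3, 2); ‖w_1‖ = 6.2450, so e_1 = (-0.1601, -0.4804, -0.6405, -0.4804, 0.3203).
e_1·w_2 = (-0.1601)·4 + (-0.4804)·4 + (-0.6405)·(-4) + (-0.4804)·(-4) + 0.3203·(-1) = 1.6013.
u_2 = w_2 − 1.6013·e_1 = (4.2564, 4.7692, -2.9744, -3.2308, -1.5128).
‖u_2‖ = 7.9016, so e_2 = (0.5387, 0.6036, -0.3764, -0.4089, -0.1915).
e_1·w_3 = (-0.1601)·2 + (-0.4804)·0 + (-0.6405)·1 + (-0.4804)·1 + 0.3203·0 = -1.4412; e_2·w_3 = 0.5387·2 + 0.6036·0 + (-0.3764)·1 + (-0.4089)·1 + (-0.1915)·0 = 0.2921.
u_3 = w_3 + 1.4412·e_1 − 0.2921·e_2 = (1.6119, -0.8686, 0.1869, 0.4271, 0.5175).
‖u_3‖ = 1.9590, so e_3 = (0.8228, -0.4434, 0.0954, 0.2180, 0.2641).
e_1·w_4 = (-0.1601)·(-3) + (-0.4804)·(-3) + (-0.6405)·4 + (-0.4804)·3 + 0.3203·4 = -0.8006; e_2·w_4 = 0.5387·(-3) + 0.6036·(-3) + (-0.3764)·4 + (-0.4089)·3 + (-0.1915)·4 = -6.9249; e_3·w_4 = 0.8228·(-3) + (-0.4434)·(-3) + 0.0954·4 + 0.2180·3 + 0.2641·4 = 0.9538.
u_4 = w_4 + 0.8006·e_1 + 6.9249·e_2 − 0.9538·e_3 = (-0.1828, 1.2180, 0.7895, -0.4240, 2.6787).
‖u_4‖ = 3.0814, so e_4 = (-0.0593, 0.3953, 0.2562, -0.1376, 0.8693).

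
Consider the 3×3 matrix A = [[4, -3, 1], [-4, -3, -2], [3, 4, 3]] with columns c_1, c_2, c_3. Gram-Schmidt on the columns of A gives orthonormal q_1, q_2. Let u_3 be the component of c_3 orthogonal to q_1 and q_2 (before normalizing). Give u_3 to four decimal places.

u_3 = (0.1624, 0.5800, 0.5568)

c_1 = (4, -4, 3); ‖c_1‖ = 6.4031, so q_1 = (0.6247, -0.6247, 0.4685).
q_1·c_2 = 0.6247·(-3) + (-0.6247)·(-3) + 0.4685·4 = 1.8741.
u_2 = c_2 − 1.8741·q_1 = (-4.1707, -1.8293, 3.1220).
‖u_2‖ = 5.5216, so q_2 = (-0.7554, -0.3313, 0.5654).
q_1·c_3 = 0.6247·1 + (-0.6247)·(-2) + 0.4685·3 = 3.2796; q_2·c_3 = (-0.7554)·1 + (-0.3313)·(-2) + 0.5654·3 = 1.6035.
u_3 = c_3 − 3.2796·q_1 − 1.6035·q_2 = (0.1624, 0.5800, 0.5568).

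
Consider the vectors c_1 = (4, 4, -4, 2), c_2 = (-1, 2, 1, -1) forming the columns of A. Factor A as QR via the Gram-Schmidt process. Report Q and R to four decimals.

Q = [[0.5547, -0.3216], [0.5547, 0.8186], [-0.5547, 0.3216], [0.2774, -0.3508]], R = [[7.2111, -0.2774], [0.0000, 2.6312]]

c_1 = (4, 4, -4, 2); ‖c_1‖ = 7.2111, so q_1 = (0.5547, 0.5547, -0.5547, 0.2774).
q_1·c_2 = 0.5547·(-1) + 0.5547·2 + (-0.5547)·1 + 0.2774·(-1) = -0.2774.
u_2 = c_2 + 0.2774·q_1 = (-0.8462, 2.1538, 0.8462, -0.9231).
‖u_2‖ = 2.6312, so q_2 = (-0.3216, 0.8186, 0.3216, -0.3508).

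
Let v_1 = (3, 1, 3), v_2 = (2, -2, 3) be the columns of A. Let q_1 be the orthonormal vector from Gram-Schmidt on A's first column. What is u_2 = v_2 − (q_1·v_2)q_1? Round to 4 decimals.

v_1 = (3, 1, 3); ‖v_1‖ = 4.3589, so q_1 = (0.6882, 0.2294, 0.6882).
q_1·v_2 = 0.6882·2 + 0.2294·(-2) + 0.6882·3 = 2.9824.
u_2 = v_2 − 2.9824·q_1 = (-0.0526, -2.6842, 0.9474).

u_2 = (-0.0526, -2.6842, 0.9474)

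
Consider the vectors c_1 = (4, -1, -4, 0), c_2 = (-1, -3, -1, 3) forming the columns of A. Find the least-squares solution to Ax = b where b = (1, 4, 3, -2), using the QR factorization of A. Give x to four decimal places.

x = (-0.2673, -1.0599)

q_1 = c_1/‖c_1‖ = (4, -1, -4, 0)/5.7446 = (0.6963, -0.1741, -0.6963, 0.0000).
r_{12} = q_1·c_2 = 0.5222.
u_2 = c_2 − 0.5222·q_1 = (-1.3636, -2.9091, -0.6364, 3.0000).
‖u_2‖ = 4.4415, so q_2 = (-0.3070, -0.6550, -0.1433, 0.6754).
Qᵀb = (-2.0889, -4.7076).
Back-substitute: x_2 = -4.7076/4.4415 = -1.0599.
x_1 = (-2.0889 − 0.5222·(-1.0599))/5.7446 = -0.2673.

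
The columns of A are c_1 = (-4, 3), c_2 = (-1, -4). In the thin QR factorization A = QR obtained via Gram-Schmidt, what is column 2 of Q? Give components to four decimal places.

e_2 = (-0.6000, -0.8000)

c_1 = (-4, 3); ‖c_1‖ = 5.0000, so e_1 = (-0.8000, 0.6000).
e_1·c_2 = (-0.8000)·(-1) + 0.6000·(-4) = -1.6000.
u_2 = c_2 + 1.6000·e_1 = (-2.2800, -3.0400).
‖u_2‖ = 3.8000, so e_2 = (-0.6000, -0.8000).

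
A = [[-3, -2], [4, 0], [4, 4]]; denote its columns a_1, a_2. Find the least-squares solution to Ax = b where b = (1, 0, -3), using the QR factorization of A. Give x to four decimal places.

q_1 = a_1/‖a_1‖ = (-3, 4, 4)/6.4031 = (-0.4685, 0.6247, 0.6247).
r_{12} = q_1·a_2 = 3.4358.
u_2 = a_2 − 3.4358·q_1 = (-0.3902, -2.1463, 1.8537).
‖u_2‖ = 2.8627, so q_2 = (-0.1363, -0.7498, 0.6475).
Qᵀb = (-2.3426, -2.0789).
Back-substitute: x_2 = -2.0789/2.8627 = -0.7262.
x_1 = (-2.3426 − 3.4358·(-0.7262))/6.4031 = 0.0238.

x = (0.0238, -0.7262)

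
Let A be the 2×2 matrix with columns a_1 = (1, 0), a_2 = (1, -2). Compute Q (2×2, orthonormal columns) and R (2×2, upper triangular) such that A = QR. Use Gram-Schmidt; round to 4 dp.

Q = [[1.0000, 0.0000], [0.0000, -1.0000]], R = [[1.0000, 1.0000], [0.0000, 2.0000]]

a_1 = (1, 0); ‖a_1‖ = 1.0000, so q_1 = (1.0000, 0.0000).
q_1·a_2 = 1.0000·1 + 0.0000·(-2) = 1.0000.
u_2 = a_2 − 1.0000·q_1 = (0.0000, -2.0000).
‖u_2‖ = 2.0000, so q_2 = (0.0000, -1.0000).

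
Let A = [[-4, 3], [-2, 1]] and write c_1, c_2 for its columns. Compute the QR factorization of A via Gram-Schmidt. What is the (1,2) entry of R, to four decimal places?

r_{12} = -3.1305

c_1 = (-4, -2); ‖c_1‖ = 4.4721, so q_1 = (-0.8944, -0.4472).
r_{12} = q_1·c_2 = -3.1305.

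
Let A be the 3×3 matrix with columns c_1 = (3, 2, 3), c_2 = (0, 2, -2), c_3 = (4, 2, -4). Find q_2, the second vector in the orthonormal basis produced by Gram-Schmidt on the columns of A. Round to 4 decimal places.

q_2 = (0.0975, 0.7803, -0.6177)

q_1 = c_1/‖c_1‖ = (3, 2, 3)/4.6904 = (0.6396, 0.4264, 0.6396).
r_{12} = q_1·c_2 = -0.4264.
u_2 = c_2 + 0.4264·q_1 = (0.2727, 2.1818, -1.7273).
‖u_2‖ = 2.7961, so q_2 = (0.0975, 0.7803, -0.6177).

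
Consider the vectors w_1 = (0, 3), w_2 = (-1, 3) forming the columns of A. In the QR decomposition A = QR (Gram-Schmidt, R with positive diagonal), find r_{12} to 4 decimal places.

w_1 = (0, 3); ‖w_1‖ = 3.0000, so e_1 = (0.0000, 1.0000).
r_{12} = e_1·w_2 = 3.0000.

r_{12} = 3.0000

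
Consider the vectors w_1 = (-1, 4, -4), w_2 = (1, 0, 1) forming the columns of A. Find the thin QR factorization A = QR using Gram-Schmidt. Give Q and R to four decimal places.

w_1 = (-1, 4, -4); ‖w_1‖ = 5.7446, so q_1 = (-0.1741, 0.6963, -0.6963).
q_1·w_2 = (-0.1741)·1 + 0.6963·0 + (-0.6963)·1 = -0.8704.
u_2 = w_2 + 0.8704·q_1 = (0.8485, 0.6061, 0.3939).
‖u_2‖ = 1.1146, so q_2 = (0.7612, 0.5437, 0.3534).

Q = [[-0.1741, 0.7612], [0.6963, 0.5437], [-0.6963, 0.3534]], R = [[5.7446, -0.8704], [0.0000, 1.1146]]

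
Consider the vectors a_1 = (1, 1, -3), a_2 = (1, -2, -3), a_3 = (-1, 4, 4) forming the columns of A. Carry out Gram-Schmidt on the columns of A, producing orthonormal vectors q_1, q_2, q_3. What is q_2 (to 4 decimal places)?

q_1 = a_1/‖a_1‖ = (1, 1, -3)/3.3166 = (0.3015, 0.3015, -0.9045).
r_{12} = q_1·a_2 = 2.4121.
u_2 = a_2 − 2.4121·q_1 = (0.2727, -2.7273, -0.8182).
‖u_2‖ = 2.8604, so q_2 = (0.0953, -0.9535, -0.2860).

q_2 = (0.0953, -0.9535, -0.2860)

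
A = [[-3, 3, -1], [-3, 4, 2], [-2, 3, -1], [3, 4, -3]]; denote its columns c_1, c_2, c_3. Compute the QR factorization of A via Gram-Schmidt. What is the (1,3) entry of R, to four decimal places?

c_1 = (-3, -3, -2, 3); ‖c_1‖ = 5.5678, so e_1 = (-0.5388, -0.5388, -0.3592, 0.5388).
r_{13} = e_1·c_3 = -1.7961.

r_{13} = -1.7961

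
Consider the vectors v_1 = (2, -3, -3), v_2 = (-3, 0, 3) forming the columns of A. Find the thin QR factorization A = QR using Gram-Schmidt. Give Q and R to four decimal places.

v_1 = (2, -3, -3); ‖v_1‖ = 4.6904, so e_1 = (0.4264, -0.6396, -0.6396).
e_1·v_2 = 0.4264·(-3) + (-0.6396)·0 + (-0.6396)·3 = -3.1980.
u_2 = v_2 + 3.1980·e_1 = (-1.6364, -2.0455, 0.9545).
‖u_2‖ = 2.7880, so e_2 = (-0.5869, -0.7337, 0.3424).

Q = [[0.4264, -0.5869], [-0.6396, -0.7337], [-0.6396, 0.3424]], R = [[4.6904, -3.1980], [0.0000, 2.7880]]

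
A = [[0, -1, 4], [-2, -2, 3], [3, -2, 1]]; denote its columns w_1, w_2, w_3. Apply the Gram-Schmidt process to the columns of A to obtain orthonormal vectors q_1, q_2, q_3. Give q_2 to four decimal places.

q_2 = (-0.3392, -0.7827, -0.5218)

q_1 = w_1/‖w_1‖ = (0, -2, 3)/3.6056 = (0.0000, -0.5547, 0.8321).
r_{12} = q_1·w_2 = -0.5547.
u_2 = w_2 + 0.5547·q_1 = (-1.0000, -2.3077, -1.5385).
‖u_2‖ = 2.9483, so q_2 = (-0.3392, -0.7827, -0.5218).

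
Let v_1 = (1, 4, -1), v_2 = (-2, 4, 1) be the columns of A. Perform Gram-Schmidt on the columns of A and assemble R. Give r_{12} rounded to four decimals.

e_1 = v_1/‖v_1‖ = (1, 4, -1)/4.2426 = (0.2357, 0.9428, -0.2357).
r_{12} = e_1·v_2 = 3.0641.

r_{12} = 3.0641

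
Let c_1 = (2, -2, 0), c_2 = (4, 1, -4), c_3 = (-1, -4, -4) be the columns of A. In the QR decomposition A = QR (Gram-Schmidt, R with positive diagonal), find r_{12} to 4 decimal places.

q_1 = c_1/‖c_1‖ = (2, -2, 0)/2.8284 = (0.7071, -0.7071, 0.0000).
r_{12} = q_1·c_2 = 2.1213.

r_{12} = 2.1213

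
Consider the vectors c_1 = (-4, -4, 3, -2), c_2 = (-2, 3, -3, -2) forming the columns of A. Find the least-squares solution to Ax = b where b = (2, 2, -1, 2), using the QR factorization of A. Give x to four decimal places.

e_1 = c_1/‖c_1‖ = (-4, -4, 3, -2)/6.7082 = (-0.5963, -0.5963, 0.4472, -0.2981).
r_{12} = e_1·c_2 = -1.3416.
u_2 = c_2 + 1.3416·e_1 = (-2.8000, 2.2000, -2.4000, -2.4000).
‖u_2‖ = 4.9193, so e_2 = (-0.5692, 0.4472, -0.4879, -0.4879).
Qᵀb = (-3.4286, -0.7318).
Back-substitute: x_2 = -0.7318/4.9193 = -0.1488.
x_1 = (-3.4286 + 1.3416·(-0.1488))/6.7082 = -0.5409.

x = (-0.5409, -0.1488)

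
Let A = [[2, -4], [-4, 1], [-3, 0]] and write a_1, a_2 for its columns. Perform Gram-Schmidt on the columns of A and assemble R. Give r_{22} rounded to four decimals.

a_1 = (2, -4, -3); ‖a_1‖ = 5.3852, so e_1 = (0.3714, -0.7428, -0.5571).
e_1·a_2 = 0.3714·(-4) + (-0.7428)·1 + (-0.5571)·0 = -2.2283.
u_2 = a_2 + 2.2283·e_1 = (-3.1724, -0.6552, -1.2414).
r_{22} = ‖u_2‖ = 3.4691.

r_{22} = 3.4691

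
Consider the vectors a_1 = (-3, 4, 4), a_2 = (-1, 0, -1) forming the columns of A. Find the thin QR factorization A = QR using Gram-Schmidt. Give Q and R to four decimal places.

Q = [[-0.4685, -0.7635], [0.6247, 0.0694], [0.6247, -0.6420]], R = [[6.4031, -0.1562], [0.0000, 1.4056]]

q_1 = a_1/‖a_1‖ = (-3, 4, 4)/6.4031 = (-0.4685, 0.6247, 0.6247).
r_{12} = q_1·a_2 = -0.1562.
u_2 = a_2 + 0.1562·q_1 = (-1.0732, 0.0976, -0.9024).
‖u_2‖ = 1.4056, so q_2 = (-0.7635, 0.0694, -0.6420).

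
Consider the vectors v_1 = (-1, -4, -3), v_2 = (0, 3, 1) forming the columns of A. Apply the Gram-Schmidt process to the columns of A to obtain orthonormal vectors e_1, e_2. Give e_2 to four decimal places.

e_2 = (-0.4972, 0.5967, -0.6298)

v_1 = (-1, -4, -3); ‖v_1‖ = 5.0990, so e_1 = (-0.1961, -0.7845, -0.5883).
e_1·v_2 = (-0.1961)·0 + (-0.7845)·3 + (-0.5883)·1 = -2.9417.
u_2 = v_2 + 2.9417·e_1 = (-0.5769, 0.6923, -0.7308).
‖u_2‖ = 1.1602, so e_2 = (-0.4972, 0.5967, -0.6298).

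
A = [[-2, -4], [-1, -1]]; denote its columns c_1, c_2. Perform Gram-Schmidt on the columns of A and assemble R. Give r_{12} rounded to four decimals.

q_1 = c_1/‖c_1‖ = (-2, -1)/2.2361 = (-0.8944, -0.4472).
r_{12} = q_1·c_2 = 4.0249.

r_{12} = 4.0249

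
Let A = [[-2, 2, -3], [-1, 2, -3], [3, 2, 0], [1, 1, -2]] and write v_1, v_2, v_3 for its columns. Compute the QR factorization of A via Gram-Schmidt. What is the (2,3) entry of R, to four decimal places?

q_1 = v_1/‖v_1‖ = (-2, -1, 3, 1)/3.8730 = (-0.5164, -0.2582, 0.7746, 0.2582).
r_{12} = q_1·v_2 = 0.2582.
u_2 = v_2 − 0.2582·q_1 = (2.1333, 2.0667, 1.8000, 0.9333).
‖u_2‖ = 3.5963, so q_2 = (0.5932, 0.5747, 0.5005, 0.2595).
r_{23} = q_2·v_3 = -4.0227.

r_{23} = -4.0227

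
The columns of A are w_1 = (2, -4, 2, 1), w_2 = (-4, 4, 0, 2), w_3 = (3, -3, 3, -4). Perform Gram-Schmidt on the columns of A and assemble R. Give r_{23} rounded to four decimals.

w_1 = (2, -4, 2, 1); ‖w_1‖ = 5.0000, so e_1 = (0.4000, -0.8000, 0.4000, 0.2000).
e_1·w_2 = 0.4000·(-4) + (-0.8000)·4 + 0.4000·0 + 0.2000·2 = -4.4000.
u_2 = w_2 + 4.4000·e_1 = (-2.2400, 0.4800, 1.7600, 2.8800).
‖u_2‖ = 4.0792, so e_2 = (-0.5491, 0.1177, 0.4315, 0.7060).
r_{23} = e_2·w_3 = -3.5301.

r_{23} = -3.5301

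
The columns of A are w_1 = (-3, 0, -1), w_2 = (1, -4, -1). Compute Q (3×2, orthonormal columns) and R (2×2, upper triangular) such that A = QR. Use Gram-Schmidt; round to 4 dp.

Q = [[-0.9487, 0.0953], [0.0000, -0.9535], [-0.3162, -0.2860]], R = [[3.1623, -0.6325], [0.0000, 4.1952]]

e_1 = w_1/‖w_1‖ = (-3, 0, -1)/3.1623 = (-0.9487, 0.0000, -0.3162).
r_{12} = e_1·w_2 = -0.6325.
u_2 = w_2 + 0.6325·e_1 = (0.4000, -4.0000, -1.2000).
‖u_2‖ = 4.1952, so e_2 = (0.0953, -0.9535, -0.2860).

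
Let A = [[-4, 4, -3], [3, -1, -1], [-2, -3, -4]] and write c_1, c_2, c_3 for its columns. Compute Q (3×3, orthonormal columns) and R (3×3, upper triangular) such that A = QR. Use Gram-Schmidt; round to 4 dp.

c_1 = (-4, 3, -2); ‖c_1‖ = 5.3852, so q_1 = (-0.7428, 0.5571, -0.3714).
q_1·c_2 = (-0.7428)·4 + 0.5571·(-1) + (-0.3714)·(-3) = -2.4140.
u_2 = c_2 + 2.4140·q_1 = (2.2069, 0.3448, -3.8966).
‖u_2‖ = 4.4914, so q_2 = (0.4914, 0.0768, -0.8676).
q_1·c_3 = (-0.7428)·(-3) + 0.5571·(-1) + (-0.3714)·(-4) = 3.1568; q_2·c_3 = 0.4914·(-3) + 0.0768·(-1) + (-0.8676)·(-4) = 1.9194.
u_3 = c_3 − 3.1568·q_1 − 1.9194·q_2 = (-1.5983, -2.9060, -1.1624).
‖u_3‖ = 3.5143, so q_3 = (-0.4548, -0.8269, -0.3308).

Q = [[-0.7428, 0.4914, -0.4548], [0.5571, 0.0768, -0.8269], [-0.3714, -0.8676, -0.3308]], R = [[5.3852, -2.4140, 3.1568], [0.0000, 4.4914, 1.9194], [0.0000, 0.0000, 3.5143]]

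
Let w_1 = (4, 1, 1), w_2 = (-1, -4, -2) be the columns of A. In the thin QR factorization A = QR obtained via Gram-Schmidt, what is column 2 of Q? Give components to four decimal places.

e_2 = (0.3110, -0.8765, -0.3675)

w_1 = (4, 1, 1); ‖w_1‖ = 4.2426, so e_1 = (0.9428, 0.2357, 0.2357).
e_1·w_2 = 0.9428·(-1) + 0.2357·(-4) + 0.2357·(-2) = -2.3570.
u_2 = w_2 + 2.3570·e_1 = (1.2222, -3.4444, -1.4444).
‖u_2‖ = 3.9299, so e_2 = (0.3110, -0.8765, -0.3675).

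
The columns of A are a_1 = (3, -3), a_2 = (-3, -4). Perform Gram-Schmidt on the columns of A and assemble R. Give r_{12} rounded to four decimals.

r_{12} = 0.7071

a_1 = (3, -3); ‖a_1‖ = 4.2426, so e_1 = (0.7071, -0.7071).
r_{12} = e_1·a_2 = 0.7071.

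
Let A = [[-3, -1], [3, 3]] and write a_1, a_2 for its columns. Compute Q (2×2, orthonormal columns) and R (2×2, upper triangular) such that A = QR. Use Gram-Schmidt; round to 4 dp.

Q = [[-0.7071, 0.7071], [0.7071, 0.7071]], R = [[4.2426, 2.8284], [0.0000, 1.4142]]

a_1 = (-3, 3); ‖a_1‖ = 4.2426, so e_1 = (-0.7071, 0.7071).
e_1·a_2 = (-0.7071)·(-1) + 0.7071·3 = 2.8284.
u_2 = a_2 − 2.8284·e_1 = (1.0000, 1.0000).
‖u_2‖ = 1.4142, so e_2 = (0.7071, 0.7071).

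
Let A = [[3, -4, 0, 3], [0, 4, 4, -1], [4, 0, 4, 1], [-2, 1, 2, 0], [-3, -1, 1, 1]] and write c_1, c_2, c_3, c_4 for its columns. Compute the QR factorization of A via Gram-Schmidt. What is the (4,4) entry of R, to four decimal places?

r_{44} = 0.5738

q_1 = c_1/‖c_1‖ = (3, 0, 4, -2, -3)/6.1644 = (0.4867, 0.0000, 0.6489, -0.3244, -0.4867).
r_{12} = q_1·c_2 = -1.7844.
u_2 = c_2 + 1.7844·q_1 = (-3.1316, 4.0000, 1.1579, 0.4211, -1.8684).
‖u_2‖ = 5.5512, so q_2 = (-0.5641, 0.7206, 0.2086, 0.0758, -0.3366).
r_{13} = q_1·c_3 = 1.4600; r_{23} = q_2·c_3 = 3.5317.
u_3 = c_3 − 1.4600·q_1 − 3.5317·q_2 = (1.2818, 1.4552, 2.3160, 2.2058, 2.8992).
‖u_3‖ = 4.7324, so q_3 = (0.2709, 0.3075, 0.4894, 0.4661, 0.6126).
r_{14} = q_1·c_4 = 1.6222; r_{24} = q_2·c_4 = -2.5409; r_{34} = q_3·c_4 = 1.6071.
u_4 = c_4 − 1.6222·q_1 + 2.5409·q_2 − 1.6071·q_3 = (0.3418, 0.3367, -0.3091, -0.0300, -0.0503).
r_{44} = ‖u_4‖ = 0.5738.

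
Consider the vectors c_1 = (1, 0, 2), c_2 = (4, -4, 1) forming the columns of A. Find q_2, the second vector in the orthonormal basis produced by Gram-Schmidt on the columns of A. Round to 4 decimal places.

q_2 = (0.5512, -0.7875, -0.2756)

q_1 = c_1/‖c_1‖ = (1, 0, 2)/2.2361 = (0.4472, 0.0000, 0.8944).
r_{12} = q_1·c_2 = 2.6833.
u_2 = c_2 − 2.6833·q_1 = (2.8000, -4.0000, -1.4000).
‖u_2‖ = 5.0794, so q_2 = (0.5512, -0.7875, -0.2756).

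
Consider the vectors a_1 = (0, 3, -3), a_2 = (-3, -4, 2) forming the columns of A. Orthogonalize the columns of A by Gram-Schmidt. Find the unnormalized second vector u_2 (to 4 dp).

u_2 = (-3.0000, -1.0000, -1.0000)

a_1 = (0, 3, -3); ‖a_1‖ = 4.2426, so q_1 = (0.0000, 0.7071, -0.7071).
q_1·a_2 = 0.0000·(-3) + 0.7071·(-4) + (-0.7071)·2 = -4.2426.
u_2 = a_2 + 4.2426·q_1 = (-3.0000, -1.0000, -1.0000).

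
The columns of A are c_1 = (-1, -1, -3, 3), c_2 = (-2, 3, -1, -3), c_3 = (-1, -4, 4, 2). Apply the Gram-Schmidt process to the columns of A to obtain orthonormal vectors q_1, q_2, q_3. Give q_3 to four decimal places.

q_3 = (-0.8240, -0.3479, 0.4440, 0.0534)

c_1 = (-1, -1, -3, 3); ‖c_1‖ = 4.4721, so q_1 = (-0.2236, -0.2236, -0.6708, 0.6708).
q_1·c_2 = (-0.2236)·(-2) + (-0.2236)·3 + (-0.6708)·(-1) + 0.6708·(-3) = -1.5652.
u_2 = c_2 + 1.5652·q_1 = (-2.3500, 2.6500, -2.0500, -1.9500).
‖u_2‖ = 4.5332, so q_2 = (-0.5184, 0.5846, -0.4522, -0.4302).
q_1·c_3 = (-0.2236)·(-1) + (-0.2236)·(-4) + (-0.6708)·4 + 0.6708·2 = -0.2236; q_2·c_3 = (-0.5184)·(-1) + 0.5846·(-4) + (-0.4522)·4 + (-0.4302)·2 = -4.4891.
u_3 = c_3 + 0.2236·q_1 + 4.4891·q_2 = (-3.3771, -1.4258, 1.8200, 0.2190).
‖u_3‖ = 4.0985, so q_3 = (-0.8240, -0.3479, 0.4440, 0.0534).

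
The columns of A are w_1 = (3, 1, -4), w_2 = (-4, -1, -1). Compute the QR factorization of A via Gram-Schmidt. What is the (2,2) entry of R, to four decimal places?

w_1 = (3, 1, -4); ‖w_1‖ = 5.0990, so q_1 = (0.5883, 0.1961, -0.7845).
q_1·w_2 = 0.5883·(-4) + 0.1961·(-1) + (-0.7845)·(-1) = -1.7650.
u_2 = w_2 + 1.7650·q_1 = (-2.9615, -0.6538, -2.3846).
r_{22} = ‖u_2‖ = 3.8581.

r_{22} = 3.8581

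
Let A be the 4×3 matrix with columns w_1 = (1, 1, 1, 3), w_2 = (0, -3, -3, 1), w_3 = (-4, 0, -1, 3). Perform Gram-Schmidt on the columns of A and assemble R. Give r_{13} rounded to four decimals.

r_{13} = 1.1547

w_1 = (1, 1, 1, 3); ‖w_1‖ = 3.4641, so q_1 = (0.2887, 0.2887, 0.2887, 0.8660).
r_{13} = q_1·w_3 = 1.1547.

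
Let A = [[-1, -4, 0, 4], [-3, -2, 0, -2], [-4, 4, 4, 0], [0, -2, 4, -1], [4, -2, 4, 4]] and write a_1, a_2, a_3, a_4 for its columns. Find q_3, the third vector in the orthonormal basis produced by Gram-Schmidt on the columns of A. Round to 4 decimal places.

q_3 = (0.0000, 0.0000, 0.5774, 0.5774, 0.5774)

a_1 = (-1, -3, -4, 0, 4); ‖a_1‖ = 6.4807, so q_1 = (-0.1543, -0.4629, -0.6172, 0.0000, 0.6172).
q_1·a_2 = (-0.1543)·(-4) + (-0.4629)·(-2) + (-0.6172)·4 + 0.0000·(-2) + 0.6172·(-2) = -2.1602.
u_2 = a_2 + 2.1602·q_1 = (-4.3333, -3.0000, 2.6667, -2.0000, -0.6667).
‖u_2‖ = 6.2716, so q_2 = (-0.6909, -0.4783, 0.4252, -0.3189, -0.1063).
q_1·a_3 = (-0.1543)·0 + (-0.4629)·0 + (-0.6172)·4 + 0.0000·4 + 0.6172·4 = 0.0000; q_2·a_3 = (-0.6909)·0 + (-0.4783)·0 + 0.4252·4 + (-0.3189)·4 + (-0.1063)·4 = 0.0000.
u_3 = a_3 + 0.0000·q_1 − 0.0000·q_2 = (0.0000, 0.0000, 4.0000, 4.0000, 4.0000).
‖u_3‖ = 6.9282, so q_3 = (0.0000, 0.0000, 0.5774, 0.5774, 0.5774).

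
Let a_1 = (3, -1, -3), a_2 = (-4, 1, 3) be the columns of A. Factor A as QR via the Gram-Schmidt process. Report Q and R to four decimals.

Q = [[0.6882, -0.7255], [-0.2294, -0.2176], [-0.6882, -0.6529]], R = [[4.3589, -5.0471], [0.0000, 0.7255]]

q_1 = a_1/‖a_1‖ = (3, -1, -3)/4.3589 = (0.6882, -0.2294, -0.6882).
r_{12} = q_1·a_2 = -5.0471.
u_2 = a_2 + 5.0471·q_1 = (-0.5263, -0.1579, -0.4737).
‖u_2‖ = 0.7255, so q_2 = (-0.7255, -0.2176, -0.6529).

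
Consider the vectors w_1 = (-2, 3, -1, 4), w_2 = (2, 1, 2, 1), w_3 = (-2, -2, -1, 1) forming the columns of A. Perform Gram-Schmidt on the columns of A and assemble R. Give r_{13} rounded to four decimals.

w_1 = (-2, 3, -1, 4); ‖w_1‖ = 5.4772, so e_1 = (-0.3651, 0.5477, -0.1826, 0.7303).
r_{13} = e_1·w_3 = 0.5477.

r_{13} = 0.5477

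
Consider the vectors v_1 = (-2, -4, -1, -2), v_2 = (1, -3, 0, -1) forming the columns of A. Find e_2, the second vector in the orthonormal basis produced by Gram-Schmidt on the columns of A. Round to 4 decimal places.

e_2 = (0.8562, -0.4718, 0.2097, -0.0175)

v_1 = (-2, -4, -1, -2); ‖v_1‖ = 5.0000, so e_1 = (-0.4000, -0.8000, -0.2000, -0.4000).
e_1·v_2 = (-0.4000)·1 + (-0.8000)·(-3) + (-0.2000)·0 + (-0.4000)·(-1) = 2.4000.
u_2 = v_2 − 2.4000·e_1 = (1.9600, -1.0800, 0.4800, -0.0400).
‖u_2‖ = 2.2891, so e_2 = (0.8562, -0.4718, 0.2097, -0.0175).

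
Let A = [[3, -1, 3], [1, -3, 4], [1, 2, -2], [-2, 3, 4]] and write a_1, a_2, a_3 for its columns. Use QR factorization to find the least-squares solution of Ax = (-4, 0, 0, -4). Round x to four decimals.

x = (-0.7049, -0.8706, -0.7107)

a_1 = (3, 1, 1, -2); ‖a_1‖ = 3.8730, so e_1 = (0.7746, 0.2582, 0.2582, -0.5164).
e_1·a_2 = 0.7746·(-1) + 0.2582·(-3) + 0.2582·2 + (-0.5164)·3 = -2.5820.
u_2 = a_2 + 2.5820·e_1 = (1.0000, -2.3333, 2.6667, 1.6667).
‖u_2‖ = 4.0415, so e_2 = (0.2474, -0.5774, 0.6598, 0.4124).
e_1·a_3 = 0.7746·3 + 0.2582·4 + 0.2582·(-2) + (-0.5164)·4 = 0.7746; e_2·a_3 = 0.2474·3 + (-0.5774)·4 + 0.6598·(-2) + 0.4124·4 = -1.2372.
u_3 = a_3 − 0.7746·e_1 + 1.2372·e_2 = (2.7061, 3.0857, -1.3837, 4.9102).
‖u_3‖ = 6.5475, so e_3 = (0.4133, 0.4713, -0.2113, 0.7499).
Qᵀb = (-1.0328, -2.6393, -4.6530).
Back-substitute: x_3 = -4.6530/6.5475 = -0.7107.
x_2 = (-2.6393 + 1.2372·(-0.7107))/4.0415 = -0.8706.
x_1 = (-1.0328 + 2.5820·(-0.8706) − 0.7746·(-0.7107))/3.8730 = -0.7049.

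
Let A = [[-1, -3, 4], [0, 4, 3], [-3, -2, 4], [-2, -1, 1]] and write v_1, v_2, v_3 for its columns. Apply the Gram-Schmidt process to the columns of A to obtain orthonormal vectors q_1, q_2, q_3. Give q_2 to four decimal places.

v_1 = (-1, 0, -3, -2); ‖v_1‖ = 3.7417, so q_1 = (-0.2673, 0.0000, -0.8018, -0.5345).
q_1·v_2 = (-0.2673)·(-3) + 0.0000·4 + (-0.8018)·(-2) + (-0.5345)·(-1) = 2.9399.
u_2 = v_2 − 2.9399·q_1 = (-2.2143, 4.0000, 0.3571, 0.5714).
‖u_2‖ = 4.6214, so q_2 = (-0.4791, 0.8655, 0.0773, 0.1236).

q_2 = (-0.4791, 0.8655, 0.0773, 0.1236)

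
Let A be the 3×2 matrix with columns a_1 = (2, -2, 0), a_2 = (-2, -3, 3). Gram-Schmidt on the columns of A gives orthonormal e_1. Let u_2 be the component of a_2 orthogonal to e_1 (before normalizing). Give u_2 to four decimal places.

a_1 = (2, -2, 0); ‖a_1‖ = 2.8284, so e_1 = (0.7071, -0.7071, 0.0000).
e_1·a_2 = 0.7071·(-2) + (-0.7071)·(-3) + 0.0000·3 = 0.7071.
u_2 = a_2 − 0.7071·e_1 = (-2.5000, -2.5000, 3.0000).

u_2 = (-2.5000, -2.5000, 3.0000)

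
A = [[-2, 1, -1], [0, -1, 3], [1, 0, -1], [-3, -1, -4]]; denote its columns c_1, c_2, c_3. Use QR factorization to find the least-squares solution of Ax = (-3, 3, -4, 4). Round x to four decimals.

c_1 = (-2, 0, 1, -3); ‖c_1‖ = 3.7417, so q_1 = (-0.5345, 0.0000, 0.2673, -0.8018).
q_1·c_2 = (-0.5345)·1 + 0.0000·(-1) + 0.2673·0 + (-0.8018)·(-1) = 0.2673.
u_2 = c_2 − 0.2673·q_1 = (1.1429, -1.0000, -0.0714, -0.7857).
‖u_2‖ = 1.7113, so q_2 = (0.6678, -0.5843, -0.0417, -0.4591).
q_1·c_3 = (-0.5345)·(-1) + 0.0000·3 + 0.2673·(-1) + (-0.8018)·(-4) = 3.4744; q_2·c_3 = 0.6678·(-1) + (-0.5843)·3 + (-0.0417)·(-1) + (-0.4591)·(-4) = -0.5426.
u_3 = c_3 − 3.4744·q_1 + 0.5426·q_2 = (1.2195, 2.6829, -1.9512, -1.4634).
‖u_3‖ = 3.8255, so q_3 = (0.3188, 0.7013, -0.5101, -0.3825).
Qᵀb = (-2.6726, -5.4261, 1.6577).
Back-substitute: x_3 = 1.6577/3.8255 = 0.4333.
x_2 = (-5.4261 + 0.5426·0.4333)/1.7113 = -3.0333.
x_1 = (-2.6726 − 0.2673·(-3.0333) − 3.4744·0.4333)/3.7417 = -0.9000.

x = (-0.9000, -3.0333, 0.4333)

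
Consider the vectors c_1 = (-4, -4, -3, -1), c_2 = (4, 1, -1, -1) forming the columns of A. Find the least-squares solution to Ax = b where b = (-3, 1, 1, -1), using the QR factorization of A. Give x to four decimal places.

c_1 = (-4, -4, -3, -1); ‖c_1‖ = 6.4807, so q_1 = (-0.6172, -0.6172, -0.4629, -0.1543).
q_1·c_2 = (-0.6172)·4 + (-0.6172)·1 + (-0.4629)·(-1) + (-0.1543)·(-1) = -2.4689.
u_2 = c_2 + 2.4689·q_1 = (2.4762, -0.5238, -2.1429, -1.3810).
‖u_2‖ = 3.5923, so q_2 = (0.6893, -0.1458, -0.5965, -0.3844).
Qᵀb = (0.9258, -2.4258).
Back-substitute: x_2 = -2.4258/3.5923 = -0.6753.
x_1 = (0.9258 + 2.4689·(-0.6753))/6.4807 = -0.1144.

x = (-0.1144, -0.6753)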